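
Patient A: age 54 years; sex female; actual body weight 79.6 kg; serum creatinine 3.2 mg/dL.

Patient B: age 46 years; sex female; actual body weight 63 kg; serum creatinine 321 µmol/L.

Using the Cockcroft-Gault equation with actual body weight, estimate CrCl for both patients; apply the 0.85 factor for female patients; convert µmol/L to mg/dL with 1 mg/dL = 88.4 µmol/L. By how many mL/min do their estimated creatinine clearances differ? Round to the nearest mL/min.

Patient A: CrCl = (140 − 54) × 79.6 / (72 × 3.2) × 0.85 = 6845.6 / 230.40 × 0.85 ≈ 25.3 mL/min
Patient B: SCr = 321 / 88.4 = 3.631 mg/dL
Patient B: CrCl = (140 − 46) × 63 / (72 × 3.631) × 0.85 = 5922.0 / 261.43 × 0.85 ≈ 19.3 mL/min
|25.3 − 19.3| = 6.0 mL/min

6 mL/min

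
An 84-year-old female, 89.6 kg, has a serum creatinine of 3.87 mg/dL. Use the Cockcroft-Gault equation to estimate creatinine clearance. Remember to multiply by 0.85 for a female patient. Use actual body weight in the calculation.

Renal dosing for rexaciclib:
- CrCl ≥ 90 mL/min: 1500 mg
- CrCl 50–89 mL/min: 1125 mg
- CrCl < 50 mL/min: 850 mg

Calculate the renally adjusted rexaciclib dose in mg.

CrCl = (140 − 84) × 89.6 / (72 × 3.87) × 0.85 = 5017.6 / 278.64 × 0.85 ≈ 15.3 mL/min
CrCl ≈ 15 mL/min → bracket < 50 mL/min.
Dose for this bracket: 850 mg.

850 mg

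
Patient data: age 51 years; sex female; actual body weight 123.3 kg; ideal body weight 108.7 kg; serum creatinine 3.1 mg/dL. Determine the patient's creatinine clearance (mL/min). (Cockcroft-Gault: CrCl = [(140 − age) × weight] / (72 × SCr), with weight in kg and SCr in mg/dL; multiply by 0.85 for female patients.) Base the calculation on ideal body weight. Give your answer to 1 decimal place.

CrCl = (140 − 51) × 108.7 / (72 × 3.1) × 0.85 = 9674.3 / 223.20 × 0.85 ≈ 36.8 mL/min

36.8 mL/min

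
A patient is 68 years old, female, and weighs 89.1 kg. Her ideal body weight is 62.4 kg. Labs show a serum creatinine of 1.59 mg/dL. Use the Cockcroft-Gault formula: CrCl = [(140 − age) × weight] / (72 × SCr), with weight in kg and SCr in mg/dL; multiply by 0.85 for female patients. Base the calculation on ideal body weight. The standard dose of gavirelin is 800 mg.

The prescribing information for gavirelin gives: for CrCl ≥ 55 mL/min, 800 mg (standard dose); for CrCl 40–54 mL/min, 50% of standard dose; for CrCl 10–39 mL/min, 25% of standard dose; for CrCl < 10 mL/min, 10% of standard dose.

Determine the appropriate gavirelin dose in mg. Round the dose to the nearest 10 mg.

200 mg

CrCl = (140 − 68) × 62.4 / (72 × 1.59) × 0.85 = 4492.8 / 114.48 × 0.85 ≈ 33.4 mL/min
CrCl ≈ 33 mL/min → bracket 10–39 mL/min.
25% of 800 mg = 200 mg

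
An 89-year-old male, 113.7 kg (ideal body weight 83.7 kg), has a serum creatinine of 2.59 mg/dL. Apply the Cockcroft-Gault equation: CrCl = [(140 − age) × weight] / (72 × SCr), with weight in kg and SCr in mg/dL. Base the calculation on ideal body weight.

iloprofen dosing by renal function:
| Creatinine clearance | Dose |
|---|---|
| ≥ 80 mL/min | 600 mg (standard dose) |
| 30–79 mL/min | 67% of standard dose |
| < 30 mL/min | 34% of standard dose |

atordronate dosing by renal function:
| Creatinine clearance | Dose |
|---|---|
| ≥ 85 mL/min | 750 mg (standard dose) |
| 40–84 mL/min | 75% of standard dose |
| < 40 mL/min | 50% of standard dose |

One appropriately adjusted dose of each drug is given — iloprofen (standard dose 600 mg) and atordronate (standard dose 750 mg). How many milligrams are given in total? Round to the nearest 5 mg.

CrCl = (140 − 89) × 83.7 / (72 × 2.59) = 4268.7 / 186.48 ≈ 22.9 mL/min
CrCl ≈ 23 mL/min.
iloprofen: < 30 mL/min → 34% of 600 mg = 204 mg.
atordronate: < 40 mL/min → 50% of 750 mg = 375 mg.
Total = 204 + 375 = 579 mg.

580 mg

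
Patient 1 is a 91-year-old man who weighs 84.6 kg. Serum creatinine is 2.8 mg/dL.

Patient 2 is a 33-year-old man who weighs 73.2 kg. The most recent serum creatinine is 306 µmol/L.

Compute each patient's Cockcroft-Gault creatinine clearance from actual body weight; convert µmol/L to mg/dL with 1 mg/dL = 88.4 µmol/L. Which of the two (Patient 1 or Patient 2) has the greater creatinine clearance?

Patient 2

Patient 1: CrCl = (140 − 91) × 84.6 / (72 × 2.8) = 4145.4 / 201.60 ≈ 20.6 mL/min
Patient 2: SCr = 306 / 88.4 = 3.462 mg/dL
Patient 2: CrCl = (140 − 33) × 73.2 / (72 × 3.462) = 7832.4 / 249.26 ≈ 31.4 mL/min
20.6 vs 31.4 mL/min → Patient 2 is higher.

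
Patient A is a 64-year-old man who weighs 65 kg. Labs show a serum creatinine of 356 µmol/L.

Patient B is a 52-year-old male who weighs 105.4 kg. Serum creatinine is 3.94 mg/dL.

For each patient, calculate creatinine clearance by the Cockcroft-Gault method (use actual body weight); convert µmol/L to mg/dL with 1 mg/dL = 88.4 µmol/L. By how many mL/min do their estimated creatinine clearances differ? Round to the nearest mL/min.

Patient A: SCr = 356 / 88.4 = 4.027 mg/dL
Patient A: CrCl = (140 − 64) × 65 / (72 × 4.027) = 4940.0 / 289.94 ≈ 17.0 mL/min
Patient B: CrCl = (140 − 52) × 105.4 / (72 × 3.94) = 9275.2 / 283.68 ≈ 32.7 mL/min
|17.0 − 32.7| = 15.7 mL/min

16 mL/min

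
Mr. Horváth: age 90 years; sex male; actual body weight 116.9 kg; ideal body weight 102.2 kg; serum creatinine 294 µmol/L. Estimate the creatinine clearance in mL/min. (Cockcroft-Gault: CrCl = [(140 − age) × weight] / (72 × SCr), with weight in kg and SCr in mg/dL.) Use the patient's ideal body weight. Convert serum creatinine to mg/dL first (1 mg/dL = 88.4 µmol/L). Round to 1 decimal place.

SCr = 294 / 88.4 = 3.326 mg/dL
CrCl = (140 − 90) × 102.2 / (72 × 3.326) = 5110.0 / 239.47 ≈ 21.3 mL/min

21.3 mL/min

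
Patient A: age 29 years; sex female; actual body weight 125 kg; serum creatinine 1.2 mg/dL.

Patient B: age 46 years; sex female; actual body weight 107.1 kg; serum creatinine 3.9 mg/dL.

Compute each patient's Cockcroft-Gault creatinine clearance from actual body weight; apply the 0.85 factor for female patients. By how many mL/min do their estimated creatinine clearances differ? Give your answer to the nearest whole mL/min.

Patient A: CrCl = (140 − 29) × 125 / (72 × 1.2) × 0.85 = 13875.0 / 86.40 × 0.85 ≈ 136.5 mL/min
Patient B: CrCl = (140 − 46) × 107.1 / (72 × 3.9) × 0.85 = 10067.4 / 280.80 × 0.85 ≈ 30.5 mL/min
|136.5 − 30.5| = 106.0 mL/min

106 mL/min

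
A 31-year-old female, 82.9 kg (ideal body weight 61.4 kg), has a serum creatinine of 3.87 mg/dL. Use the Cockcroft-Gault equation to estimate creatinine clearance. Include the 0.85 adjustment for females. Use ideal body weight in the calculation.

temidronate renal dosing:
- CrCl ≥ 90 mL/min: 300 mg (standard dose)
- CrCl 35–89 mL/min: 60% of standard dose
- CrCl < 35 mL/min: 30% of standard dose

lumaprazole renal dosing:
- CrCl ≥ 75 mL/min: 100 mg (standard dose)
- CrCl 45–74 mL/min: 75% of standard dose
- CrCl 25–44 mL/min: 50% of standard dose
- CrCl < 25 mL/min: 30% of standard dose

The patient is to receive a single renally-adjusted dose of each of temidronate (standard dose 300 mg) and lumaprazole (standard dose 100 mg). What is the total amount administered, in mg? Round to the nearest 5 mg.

120 mg

CrCl = (140 − 31) × 61.4 / (72 × 3.87) × 0.85 = 6692.6 / 278.64 × 0.85 ≈ 20.4 mL/min
CrCl ≈ 20 mL/min.
temidronate: < 35 mL/min → 30% of 300 mg = 90 mg.
lumaprazole: < 25 mL/min → 30% of 100 mg = 30 mg.
Total = 90 + 30 = 120 mg.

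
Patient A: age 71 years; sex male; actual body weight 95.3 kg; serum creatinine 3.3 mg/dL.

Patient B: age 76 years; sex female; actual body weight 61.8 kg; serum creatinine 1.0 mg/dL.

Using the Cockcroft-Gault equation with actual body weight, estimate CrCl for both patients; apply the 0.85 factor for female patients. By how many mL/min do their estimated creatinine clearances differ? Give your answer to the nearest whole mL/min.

19 mL/min

Patient A: CrCl = (140 − 71) × 95.3 / (72 × 3.3) = 6575.7 / 237.60 ≈ 27.7 mL/min
Patient B: CrCl = (140 − 76) × 61.8 / (72 × 1) × 0.85 = 3955.2 / 72.00 × 0.85 ≈ 46.7 mL/min
|27.7 − 46.7| = 19.0 mL/min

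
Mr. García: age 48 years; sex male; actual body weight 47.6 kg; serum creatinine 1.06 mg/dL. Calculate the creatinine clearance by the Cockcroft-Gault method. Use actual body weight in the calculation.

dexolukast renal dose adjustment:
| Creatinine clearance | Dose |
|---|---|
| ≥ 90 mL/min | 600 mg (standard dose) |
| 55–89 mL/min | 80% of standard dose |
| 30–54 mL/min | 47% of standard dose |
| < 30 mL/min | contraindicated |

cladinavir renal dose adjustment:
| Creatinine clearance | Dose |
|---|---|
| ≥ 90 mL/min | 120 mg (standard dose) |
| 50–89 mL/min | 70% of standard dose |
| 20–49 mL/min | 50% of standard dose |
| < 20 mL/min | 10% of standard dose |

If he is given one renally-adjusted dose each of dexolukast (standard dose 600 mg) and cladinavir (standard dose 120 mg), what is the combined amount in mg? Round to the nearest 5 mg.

565 mg

CrCl = (140 − 48) × 47.6 / (72 × 1.06) = 4379.2 / 76.32 ≈ 57.4 mL/min
CrCl ≈ 57 mL/min.
dexolukast: 55–89 mL/min → 80% of 600 mg = 480 mg.
cladinavir: 50–89 mL/min → 70% of 120 mg = 84 mg.
Total = 480 + 84 = 564 mg.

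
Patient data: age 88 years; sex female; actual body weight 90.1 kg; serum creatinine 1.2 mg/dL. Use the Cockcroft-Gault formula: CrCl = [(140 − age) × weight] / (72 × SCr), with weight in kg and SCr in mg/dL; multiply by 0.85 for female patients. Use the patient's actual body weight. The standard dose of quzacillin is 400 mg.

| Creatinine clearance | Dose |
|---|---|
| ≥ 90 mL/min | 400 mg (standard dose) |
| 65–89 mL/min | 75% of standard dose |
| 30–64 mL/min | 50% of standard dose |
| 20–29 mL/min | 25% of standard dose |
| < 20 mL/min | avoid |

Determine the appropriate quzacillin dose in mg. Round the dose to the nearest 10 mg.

CrCl = (140 − 88) × 90.1 / (72 × 1.2) × 0.85 = 4685.2 / 86.40 × 0.85 ≈ 46.1 mL/min
CrCl ≈ 46 mL/min → bracket 30–64 mL/min.
50% of 400 mg = 200 mg

200 mg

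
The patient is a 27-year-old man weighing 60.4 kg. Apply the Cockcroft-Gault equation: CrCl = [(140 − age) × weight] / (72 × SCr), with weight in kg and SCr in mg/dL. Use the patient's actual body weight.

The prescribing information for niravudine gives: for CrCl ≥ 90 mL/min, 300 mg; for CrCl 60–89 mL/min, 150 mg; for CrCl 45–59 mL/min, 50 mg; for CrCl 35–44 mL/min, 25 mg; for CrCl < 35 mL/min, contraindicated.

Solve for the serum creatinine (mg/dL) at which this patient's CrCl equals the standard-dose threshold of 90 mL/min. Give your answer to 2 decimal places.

1.05 mg/dL

Standard dose requires CrCl ≥ 90 mL/min.
Set (140 − 27) × 60.4 / (72 × SCr) = 90
SCr = (140 − 27) × 60.4 / (72 × 90) = 1.053 mg/dL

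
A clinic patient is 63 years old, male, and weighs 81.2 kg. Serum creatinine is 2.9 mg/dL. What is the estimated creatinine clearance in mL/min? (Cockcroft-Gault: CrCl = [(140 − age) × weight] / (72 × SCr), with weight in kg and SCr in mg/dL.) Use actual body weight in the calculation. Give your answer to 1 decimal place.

29.9 mL/min

CrCl = (140 − 63) × 81.2 / (72 × 2.9) = 6252.4 / 208.80 ≈ 29.9 mL/min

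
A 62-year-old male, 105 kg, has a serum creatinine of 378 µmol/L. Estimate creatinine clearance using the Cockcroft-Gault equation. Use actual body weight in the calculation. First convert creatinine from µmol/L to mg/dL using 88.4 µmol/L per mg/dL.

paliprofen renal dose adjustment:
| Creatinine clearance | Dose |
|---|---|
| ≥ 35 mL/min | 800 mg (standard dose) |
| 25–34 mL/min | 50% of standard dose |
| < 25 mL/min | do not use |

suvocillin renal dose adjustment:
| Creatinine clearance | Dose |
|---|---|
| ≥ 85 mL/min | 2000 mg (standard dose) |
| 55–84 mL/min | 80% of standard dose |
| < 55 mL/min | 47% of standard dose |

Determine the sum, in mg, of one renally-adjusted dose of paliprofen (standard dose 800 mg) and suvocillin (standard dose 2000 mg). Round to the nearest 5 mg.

SCr = 378 / 88.4 = 4.276 mg/dL
CrCl = (140 − 62) × 105 / (72 × 4.276) = 8190.0 / 307.87 ≈ 26.6 mL/min
CrCl ≈ 27 mL/min.
paliprofen: 25–34 mL/min → 50% of 800 mg = 400 mg.
suvocillin: < 55 mL/min → 47% of 2000 mg = 940 mg.
Total = 400 + 940 = 1340 mg.

1340 mg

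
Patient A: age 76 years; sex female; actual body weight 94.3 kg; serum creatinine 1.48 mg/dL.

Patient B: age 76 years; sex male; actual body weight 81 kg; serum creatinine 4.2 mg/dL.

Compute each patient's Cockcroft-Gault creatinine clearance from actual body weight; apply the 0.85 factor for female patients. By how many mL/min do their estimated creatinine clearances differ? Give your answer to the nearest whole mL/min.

31 mL/min

Patient A: CrCl = (140 − 76) × 94.3 / (72 × 1.48) × 0.85 = 6035.2 / 106.56 × 0.85 ≈ 48.1 mL/min
Patient B: CrCl = (140 − 76) × 81 / (72 × 4.2) = 5184.0 / 302.40 ≈ 17.1 mL/min
|48.1 − 17.1| = 31.0 mL/min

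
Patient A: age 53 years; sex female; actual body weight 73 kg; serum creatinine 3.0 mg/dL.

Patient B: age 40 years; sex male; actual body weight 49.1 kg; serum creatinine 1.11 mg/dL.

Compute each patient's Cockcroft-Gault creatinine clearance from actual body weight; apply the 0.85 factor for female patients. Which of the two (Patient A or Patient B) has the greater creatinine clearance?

Patient A: CrCl = (140 − 53) × 73 / (72 × 3) × 0.85 = 6351.0 / 216.00 × 0.85 ≈ 25.0 mL/min
Patient B: CrCl = (140 − 40) × 49.1 / (72 × 1.11) = 4910.0 / 79.92 ≈ 61.4 mL/min
25.0 vs 61.4 mL/min → Patient B is higher.

Patient B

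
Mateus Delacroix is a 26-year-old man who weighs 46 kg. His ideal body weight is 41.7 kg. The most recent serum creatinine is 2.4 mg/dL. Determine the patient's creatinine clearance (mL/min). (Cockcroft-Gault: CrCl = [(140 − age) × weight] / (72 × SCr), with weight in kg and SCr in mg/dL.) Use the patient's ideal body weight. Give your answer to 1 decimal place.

CrCl = (140 − 26) × 41.7 / (72 × 2.4) = 4753.8 / 172.80 ≈ 27.5 mL/min

27.5 mL/min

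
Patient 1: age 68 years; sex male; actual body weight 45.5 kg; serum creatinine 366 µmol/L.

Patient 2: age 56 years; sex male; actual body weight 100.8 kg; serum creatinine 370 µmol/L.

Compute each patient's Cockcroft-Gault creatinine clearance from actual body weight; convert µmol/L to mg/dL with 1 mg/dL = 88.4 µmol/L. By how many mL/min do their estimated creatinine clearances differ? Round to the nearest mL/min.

17 mL/min

Patient 1: SCr = 366 / 88.4 = 4.14 mg/dL
Patient 1: CrCl = (140 − 68) × 45.5 / (72 × 4.14) = 3276.0 / 298.08 ≈ 11.0 mL/min
Patient 2: SCr = 370 / 88.4 = 4.186 mg/dL
Patient 2: CrCl = (140 − 56) × 100.8 / (72 × 4.186) = 8467.2 / 301.39 ≈ 28.1 mL/min
|11.0 − 28.1| = 17.1 mL/min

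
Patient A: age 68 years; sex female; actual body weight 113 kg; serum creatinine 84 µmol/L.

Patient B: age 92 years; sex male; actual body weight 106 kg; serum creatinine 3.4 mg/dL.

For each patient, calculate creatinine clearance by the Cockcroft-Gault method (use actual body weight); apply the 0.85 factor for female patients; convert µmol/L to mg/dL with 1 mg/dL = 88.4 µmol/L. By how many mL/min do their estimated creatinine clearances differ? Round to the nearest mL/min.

80 mL/min

Patient A: SCr = 84 / 88.4 = 0.95 mg/dL
Patient A: CrCl = (140 − 68) × 113 / (72 × 0.95) × 0.85 = 8136.0 / 68.40 × 0.85 ≈ 101.1 mL/min
Patient B: CrCl = (140 − 92) × 106 / (72 × 3.4) = 5088.0 / 244.80 ≈ 20.8 mL/min
|101.1 − 20.8| = 80.3 mL/min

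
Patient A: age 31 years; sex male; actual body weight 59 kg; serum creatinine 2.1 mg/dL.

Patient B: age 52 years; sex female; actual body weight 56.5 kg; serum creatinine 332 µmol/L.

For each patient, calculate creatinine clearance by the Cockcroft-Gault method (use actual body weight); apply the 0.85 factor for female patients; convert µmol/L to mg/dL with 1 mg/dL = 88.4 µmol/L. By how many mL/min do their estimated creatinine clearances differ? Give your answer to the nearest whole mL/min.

27 mL/min

Patient A: CrCl = (140 − 31) × 59 / (72 × 2.1) = 6431.0 / 151.20 ≈ 42.5 mL/min
Patient B: SCr = 332 / 88.4 = 3.756 mg/dL
Patient B: CrCl = (140 − 52) × 56.5 / (72 × 3.756) × 0.85 = 4972.0 / 270.43 × 0.85 ≈ 15.6 mL/min
|42.5 − 15.6| = 26.9 mL/min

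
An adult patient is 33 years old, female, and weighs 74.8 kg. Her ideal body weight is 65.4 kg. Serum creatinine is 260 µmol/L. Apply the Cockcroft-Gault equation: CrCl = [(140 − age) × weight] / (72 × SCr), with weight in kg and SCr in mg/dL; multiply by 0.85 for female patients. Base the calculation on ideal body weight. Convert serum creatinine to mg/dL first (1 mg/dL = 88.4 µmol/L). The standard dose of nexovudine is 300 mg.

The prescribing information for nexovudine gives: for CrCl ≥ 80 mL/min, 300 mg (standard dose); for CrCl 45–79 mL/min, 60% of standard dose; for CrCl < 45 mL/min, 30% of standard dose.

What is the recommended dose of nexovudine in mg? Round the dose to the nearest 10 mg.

90 mg

SCr = 260 / 88.4 = 2.941 mg/dL
CrCl = (140 − 33) × 65.4 / (72 × 2.941) × 0.85 = 6997.8 / 211.75 × 0.85 ≈ 28.1 mL/min
CrCl ≈ 28 mL/min → bracket < 45 mL/min.
30% of 300 mg = 90 mg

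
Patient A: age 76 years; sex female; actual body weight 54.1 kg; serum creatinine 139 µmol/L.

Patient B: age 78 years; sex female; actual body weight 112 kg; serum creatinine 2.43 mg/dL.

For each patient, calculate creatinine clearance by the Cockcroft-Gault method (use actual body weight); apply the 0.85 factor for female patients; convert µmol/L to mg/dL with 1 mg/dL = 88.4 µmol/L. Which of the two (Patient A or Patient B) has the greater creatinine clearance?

Patient B

Patient A: SCr = 139 / 88.4 = 1.572 mg/dL
Patient A: CrCl = (140 − 76) × 54.1 / (72 × 1.572) × 0.85 = 3462.4 / 113.18 × 0.85 ≈ 26.0 mL/min
Patient B: CrCl = (140 − 78) × 112 / (72 × 2.43) × 0.85 = 6944.0 / 174.96 × 0.85 ≈ 33.7 mL/min
26.0 vs 33.7 mL/min → Patient B is higher.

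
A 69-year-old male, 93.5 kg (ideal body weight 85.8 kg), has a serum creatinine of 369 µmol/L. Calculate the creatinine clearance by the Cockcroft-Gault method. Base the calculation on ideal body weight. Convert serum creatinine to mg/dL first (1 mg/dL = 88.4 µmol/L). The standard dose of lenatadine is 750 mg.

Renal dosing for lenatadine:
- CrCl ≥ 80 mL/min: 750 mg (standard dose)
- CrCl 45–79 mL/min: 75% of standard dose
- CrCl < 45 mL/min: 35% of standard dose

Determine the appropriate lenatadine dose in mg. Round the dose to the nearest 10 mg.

SCr = 369 / 88.4 = 4.174 mg/dL
CrCl = (140 − 69) × 85.8 / (72 × 4.174) = 6091.8 / 300.53 ≈ 20.3 mL/min
CrCl ≈ 20 mL/min → bracket < 45 mL/min.
35% of 750 mg = 262.5 mg → 260 mg

260 mg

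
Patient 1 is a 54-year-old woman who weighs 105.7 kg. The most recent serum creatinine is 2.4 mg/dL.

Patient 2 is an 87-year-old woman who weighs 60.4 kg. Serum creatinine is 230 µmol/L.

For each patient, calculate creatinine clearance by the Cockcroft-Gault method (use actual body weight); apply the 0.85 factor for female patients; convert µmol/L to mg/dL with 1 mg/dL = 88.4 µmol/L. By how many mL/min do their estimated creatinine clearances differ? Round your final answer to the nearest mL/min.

30 mL/min

Patient 1: CrCl = (140 − 54) × 105.7 / (72 × 2.4) × 0.85 = 9090.2 / 172.80 × 0.85 ≈ 44.7 mL/min
Patient 2: SCr = 230 / 88.4 = 2.602 mg/dL
Patient 2: CrCl = (140 − 87) × 60.4 / (72 × 2.602) × 0.85 = 3201.2 / 187.34 × 0.85 ≈ 14.5 mL/min
|44.7 − 14.5| = 30.2 mL/min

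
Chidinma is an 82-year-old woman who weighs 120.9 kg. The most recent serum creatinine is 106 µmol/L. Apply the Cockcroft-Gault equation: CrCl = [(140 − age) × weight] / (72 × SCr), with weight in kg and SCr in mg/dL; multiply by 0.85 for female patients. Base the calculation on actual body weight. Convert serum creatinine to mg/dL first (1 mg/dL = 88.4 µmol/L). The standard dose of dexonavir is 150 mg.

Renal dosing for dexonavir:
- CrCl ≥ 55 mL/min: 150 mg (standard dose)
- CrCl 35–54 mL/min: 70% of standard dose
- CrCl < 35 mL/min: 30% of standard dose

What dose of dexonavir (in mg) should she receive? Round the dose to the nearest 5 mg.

150 mg

SCr = 106 / 88.4 = 1.199 mg/dL
CrCl = (140 − 82) × 120.9 / (72 × 1.199) × 0.85 = 7012.2 / 86.33 × 0.85 ≈ 69.0 mL/min
CrCl ≈ 69 mL/min → bracket ≥ 55 mL/min.
100% of 150 mg = 150 mg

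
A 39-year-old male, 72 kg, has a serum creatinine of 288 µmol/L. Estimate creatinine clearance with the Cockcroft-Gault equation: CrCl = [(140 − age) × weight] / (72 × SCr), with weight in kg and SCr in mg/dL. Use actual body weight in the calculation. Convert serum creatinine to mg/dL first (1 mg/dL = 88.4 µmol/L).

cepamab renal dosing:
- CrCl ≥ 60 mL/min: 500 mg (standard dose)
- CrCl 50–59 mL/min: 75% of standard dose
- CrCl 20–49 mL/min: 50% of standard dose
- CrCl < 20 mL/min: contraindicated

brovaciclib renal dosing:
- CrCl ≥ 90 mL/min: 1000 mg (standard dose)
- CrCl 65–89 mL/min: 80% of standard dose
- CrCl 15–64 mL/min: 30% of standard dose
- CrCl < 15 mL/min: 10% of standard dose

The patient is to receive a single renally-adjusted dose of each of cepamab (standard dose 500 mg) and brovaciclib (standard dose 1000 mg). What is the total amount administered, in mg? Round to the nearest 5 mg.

SCr = 288 / 88.4 = 3.258 mg/dL
CrCl = (140 − 39) × 72 / (72 × 3.258) = 7272.0 / 234.58 ≈ 31.0 mL/min
CrCl ≈ 31 mL/min.
cepamab: 20–49 mL/min → 50% of 500 mg = 250 mg.
brovaciclib: 15–64 mL/min → 30% of 1000 mg = 300 mg.
Total = 250 + 300 = 550 mg.

550 mg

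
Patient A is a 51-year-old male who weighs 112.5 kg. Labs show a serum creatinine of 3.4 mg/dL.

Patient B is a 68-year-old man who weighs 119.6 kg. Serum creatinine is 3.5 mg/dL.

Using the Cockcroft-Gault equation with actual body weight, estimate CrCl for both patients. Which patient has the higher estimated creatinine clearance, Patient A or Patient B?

Patient A: CrCl = (140 − 51) × 112.5 / (72 × 3.4) = 10012.5 / 244.80 ≈ 40.9 mL/min
Patient B: CrCl = (140 − 68) × 119.6 / (72 × 3.5) = 8611.2 / 252.00 ≈ 34.2 mL/min
40.9 vs 34.2 mL/min → Patient A is higher.

Patient A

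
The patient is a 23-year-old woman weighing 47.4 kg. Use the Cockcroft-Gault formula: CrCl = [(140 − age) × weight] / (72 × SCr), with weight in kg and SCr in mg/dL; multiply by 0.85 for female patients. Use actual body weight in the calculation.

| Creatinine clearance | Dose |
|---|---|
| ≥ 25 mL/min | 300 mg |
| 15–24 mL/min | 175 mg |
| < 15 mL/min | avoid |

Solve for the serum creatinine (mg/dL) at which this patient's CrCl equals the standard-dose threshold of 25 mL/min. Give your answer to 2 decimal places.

2.62 mg/dL

Standard dose requires CrCl ≥ 25 mL/min.
Set (140 − 23) × 47.4 × 0.85 / (72 × SCr) = 25
SCr = (140 − 23) × 47.4 × 0.85 / (72 × 25) = 2.619 mg/dL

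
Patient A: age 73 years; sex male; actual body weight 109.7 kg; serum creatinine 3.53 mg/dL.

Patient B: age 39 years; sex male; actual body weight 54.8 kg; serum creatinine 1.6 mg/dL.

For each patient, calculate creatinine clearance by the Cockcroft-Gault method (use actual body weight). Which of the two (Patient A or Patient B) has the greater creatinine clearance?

Patient B

Patient A: CrCl = (140 − 73) × 109.7 / (72 × 3.53) = 7349.9 / 254.16 ≈ 28.9 mL/min
Patient B: CrCl = (140 − 39) × 54.8 / (72 × 1.6) = 5534.8 / 115.20 ≈ 48.0 mL/min
28.9 vs 48.0 mL/min → Patient B is higher.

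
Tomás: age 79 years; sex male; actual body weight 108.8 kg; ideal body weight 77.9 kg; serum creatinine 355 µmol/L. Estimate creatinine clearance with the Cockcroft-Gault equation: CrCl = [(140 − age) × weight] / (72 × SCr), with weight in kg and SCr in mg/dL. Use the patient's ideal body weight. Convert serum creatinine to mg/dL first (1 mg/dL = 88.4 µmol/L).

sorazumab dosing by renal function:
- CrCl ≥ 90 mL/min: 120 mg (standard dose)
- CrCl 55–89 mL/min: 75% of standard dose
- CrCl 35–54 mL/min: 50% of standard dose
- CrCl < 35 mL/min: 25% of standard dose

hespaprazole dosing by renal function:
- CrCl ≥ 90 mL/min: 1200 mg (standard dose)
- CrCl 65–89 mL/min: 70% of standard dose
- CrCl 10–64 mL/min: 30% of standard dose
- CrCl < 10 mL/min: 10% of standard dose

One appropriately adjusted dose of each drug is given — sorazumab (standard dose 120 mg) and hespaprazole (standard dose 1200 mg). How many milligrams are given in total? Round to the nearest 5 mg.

SCr = 355 / 88.4 = 4.016 mg/dL
CrCl = (140 − 79) × 77.9 / (72 × 4.016) = 4751.9 / 289.15 ≈ 16.4 mL/min
CrCl ≈ 16 mL/min.
sorazumab: < 35 mL/min → 25% of 120 mg = 30 mg.
hespaprazole: 10–64 mL/min → 30% of 1200 mg = 360 mg.
Total = 30 + 360 = 390 mg.

390 mg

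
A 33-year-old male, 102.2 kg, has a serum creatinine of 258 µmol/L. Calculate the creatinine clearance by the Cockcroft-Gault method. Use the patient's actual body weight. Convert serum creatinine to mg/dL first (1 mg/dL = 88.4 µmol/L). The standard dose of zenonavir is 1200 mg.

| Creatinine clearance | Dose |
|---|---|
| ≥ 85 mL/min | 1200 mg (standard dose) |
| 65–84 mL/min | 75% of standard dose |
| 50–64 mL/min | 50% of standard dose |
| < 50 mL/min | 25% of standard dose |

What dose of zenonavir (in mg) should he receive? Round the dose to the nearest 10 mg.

600 mg

SCr = 258 / 88.4 = 2.919 mg/dL
CrCl = (140 − 33) × 102.2 / (72 × 2.919) = 10935.4 / 210.17 ≈ 52.0 mL/min
CrCl ≈ 52 mL/min → bracket 50–64 mL/min.
50% of 1200 mg = 600 mg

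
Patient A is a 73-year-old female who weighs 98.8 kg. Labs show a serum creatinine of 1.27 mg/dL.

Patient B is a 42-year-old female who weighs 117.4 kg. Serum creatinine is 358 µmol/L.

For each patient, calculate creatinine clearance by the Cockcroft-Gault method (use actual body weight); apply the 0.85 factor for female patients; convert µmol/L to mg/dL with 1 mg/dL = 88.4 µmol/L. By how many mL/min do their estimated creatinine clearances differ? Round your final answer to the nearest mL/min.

Patient A: CrCl = (140 − 73) × 98.8 / (72 × 1.27) × 0.85 = 6619.6 / 91.44 × 0.85 ≈ 61.5 mL/min
Patient B: SCr = 358 / 88.4 = 4.05 mg/dL
Patient B: CrCl = (140 − 42) × 117.4 / (72 × 4.05) × 0.85 = 11505.2 / 291.60 × 0.85 ≈ 33.5 mL/min
|61.5 − 33.5| = 28.0 mL/min

28 mL/min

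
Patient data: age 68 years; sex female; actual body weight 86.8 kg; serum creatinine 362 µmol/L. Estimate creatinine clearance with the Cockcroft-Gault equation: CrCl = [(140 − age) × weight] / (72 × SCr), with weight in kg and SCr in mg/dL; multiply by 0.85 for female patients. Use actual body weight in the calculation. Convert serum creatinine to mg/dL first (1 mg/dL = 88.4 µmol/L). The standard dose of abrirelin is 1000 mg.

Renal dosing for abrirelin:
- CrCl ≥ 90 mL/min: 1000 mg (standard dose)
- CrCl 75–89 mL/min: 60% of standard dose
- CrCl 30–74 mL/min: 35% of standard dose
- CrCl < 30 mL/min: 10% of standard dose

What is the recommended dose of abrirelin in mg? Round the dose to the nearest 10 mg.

100 mg

SCr = 362 / 88.4 = 4.095 mg/dL
CrCl = (140 − 68) × 86.8 / (72 × 4.095) × 0.85 = 6249.6 / 294.84 × 0.85 ≈ 18.0 mL/min
CrCl ≈ 18 mL/min → bracket < 30 mL/min.
10% of 1000 mg = 100 mg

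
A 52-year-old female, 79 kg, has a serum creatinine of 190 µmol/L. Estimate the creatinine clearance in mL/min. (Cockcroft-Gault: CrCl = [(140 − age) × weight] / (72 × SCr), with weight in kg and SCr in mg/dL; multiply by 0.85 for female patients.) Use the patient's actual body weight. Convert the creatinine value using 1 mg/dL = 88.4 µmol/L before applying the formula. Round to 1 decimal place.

SCr = 190 / 88.4 = 2.149 mg/dL
CrCl = (140 − 52) × 79 / (72 × 2.149) × 0.85 = 6952.0 / 154.73 × 0.85 ≈ 38.2 mL/min

38.2 mL/min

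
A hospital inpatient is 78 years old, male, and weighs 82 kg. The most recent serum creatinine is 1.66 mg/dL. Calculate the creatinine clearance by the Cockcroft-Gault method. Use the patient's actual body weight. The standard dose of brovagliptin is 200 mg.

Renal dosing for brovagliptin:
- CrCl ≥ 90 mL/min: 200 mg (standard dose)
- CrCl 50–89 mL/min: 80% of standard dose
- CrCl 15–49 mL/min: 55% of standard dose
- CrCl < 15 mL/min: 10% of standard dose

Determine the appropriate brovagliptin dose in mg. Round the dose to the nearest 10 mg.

110 mg

CrCl = (140 − 78) × 82 / (72 × 1.66) = 5084.0 / 119.52 ≈ 42.5 mL/min
CrCl ≈ 43 mL/min → bracket 15–49 mL/min.
55% of 200 mg = 110 mg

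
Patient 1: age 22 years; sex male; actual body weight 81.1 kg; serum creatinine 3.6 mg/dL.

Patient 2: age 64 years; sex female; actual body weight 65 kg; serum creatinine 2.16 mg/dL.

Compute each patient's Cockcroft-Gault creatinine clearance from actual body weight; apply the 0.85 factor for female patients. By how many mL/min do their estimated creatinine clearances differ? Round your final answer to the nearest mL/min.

10 mL/min

Patient 1: CrCl = (140 − 22) × 81.1 / (72 × 3.6) = 9569.8 / 259.20 ≈ 36.9 mL/min
Patient 2: CrCl = (140 − 64) × 65 / (72 × 2.16) × 0.85 = 4940.0 / 155.52 × 0.85 ≈ 27.0 mL/min
|36.9 − 27.0| = 9.9 mL/min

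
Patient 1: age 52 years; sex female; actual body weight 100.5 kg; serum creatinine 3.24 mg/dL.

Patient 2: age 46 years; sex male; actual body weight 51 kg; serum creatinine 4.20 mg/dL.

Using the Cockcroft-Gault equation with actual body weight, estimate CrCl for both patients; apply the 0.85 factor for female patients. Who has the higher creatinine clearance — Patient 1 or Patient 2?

Patient 1: CrCl = (140 − 52) × 100.5 / (72 × 3.24) × 0.85 = 8844.0 / 233.28 × 0.85 ≈ 32.2 mL/min
Patient 2: CrCl = (140 − 46) × 51 / (72 × 4.2) = 4794.0 / 302.40 ≈ 15.9 mL/min
32.2 vs 15.9 mL/min → Patient 1 is higher.

Patient 1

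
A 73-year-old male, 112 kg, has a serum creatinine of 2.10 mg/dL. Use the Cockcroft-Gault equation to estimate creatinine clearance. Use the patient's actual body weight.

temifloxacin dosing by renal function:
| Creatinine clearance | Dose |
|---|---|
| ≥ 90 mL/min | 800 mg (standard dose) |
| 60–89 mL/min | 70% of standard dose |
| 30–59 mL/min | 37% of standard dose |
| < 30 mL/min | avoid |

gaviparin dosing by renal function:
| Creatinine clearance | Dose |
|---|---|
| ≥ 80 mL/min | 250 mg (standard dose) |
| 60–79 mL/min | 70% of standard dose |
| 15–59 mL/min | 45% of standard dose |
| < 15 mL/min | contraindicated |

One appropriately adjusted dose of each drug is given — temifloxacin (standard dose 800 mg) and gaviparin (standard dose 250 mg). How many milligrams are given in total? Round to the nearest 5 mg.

410 mg

CrCl = (140 − 73) × 112 / (72 × 2.1) = 7504.0 / 151.20 ≈ 49.6 mL/min
CrCl ≈ 50 mL/min.
temifloxacin: 30–59 mL/min → 37% of 800 mg = 296 mg.
gaviparin: 15–59 mL/min → 45% of 250 mg = 112.5 mg.
Total = 296 + 112.5 = 408.5 mg.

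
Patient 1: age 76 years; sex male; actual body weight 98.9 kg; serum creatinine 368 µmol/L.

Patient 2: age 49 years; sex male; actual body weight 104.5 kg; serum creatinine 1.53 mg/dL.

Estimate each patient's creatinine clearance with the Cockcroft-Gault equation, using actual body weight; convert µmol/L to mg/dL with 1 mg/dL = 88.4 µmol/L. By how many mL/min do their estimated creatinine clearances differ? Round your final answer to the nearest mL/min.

65 mL/min

Patient 1: SCr = 368 / 88.4 = 4.163 mg/dL
Patient 1: CrCl = (140 − 76) × 98.9 / (72 × 4.163) = 6329.6 / 299.74 ≈ 21.1 mL/min
Patient 2: CrCl = (140 − 49) × 104.5 / (72 × 1.53) = 9509.5 / 110.16 ≈ 86.3 mL/min
|21.1 − 86.3| = 65.2 mL/min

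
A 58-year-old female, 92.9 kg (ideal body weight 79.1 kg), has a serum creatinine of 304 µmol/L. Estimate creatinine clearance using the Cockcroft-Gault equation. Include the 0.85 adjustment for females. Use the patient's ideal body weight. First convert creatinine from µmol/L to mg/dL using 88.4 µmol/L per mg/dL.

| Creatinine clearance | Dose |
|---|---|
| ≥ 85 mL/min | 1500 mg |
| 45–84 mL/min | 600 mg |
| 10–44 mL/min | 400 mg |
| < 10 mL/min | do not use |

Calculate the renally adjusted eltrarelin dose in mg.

400 mg

SCr = 304 / 88.4 = 3.439 mg/dL
CrCl = (140 − 58) × 79.1 / (72 × 3.439) × 0.85 = 6486.2 / 247.61 × 0.85 ≈ 22.3 mL/min
CrCl ≈ 22 mL/min → bracket 10–44 mL/min.
Dose for this bracket: 400 mg.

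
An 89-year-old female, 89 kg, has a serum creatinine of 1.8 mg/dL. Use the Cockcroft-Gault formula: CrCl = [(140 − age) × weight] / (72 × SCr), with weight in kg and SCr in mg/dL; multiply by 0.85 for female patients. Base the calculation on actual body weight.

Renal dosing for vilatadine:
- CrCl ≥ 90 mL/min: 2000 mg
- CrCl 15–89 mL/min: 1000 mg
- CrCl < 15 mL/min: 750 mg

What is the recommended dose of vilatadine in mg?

CrCl = (140 − 89) × 89 / (72 × 1.8) × 0.85 = 4539.0 / 129.60 × 0.85 ≈ 29.8 mL/min
CrCl ≈ 30 mL/min → bracket 15–89 mL/min.
Dose for this bracket: 1000 mg.

1000 mg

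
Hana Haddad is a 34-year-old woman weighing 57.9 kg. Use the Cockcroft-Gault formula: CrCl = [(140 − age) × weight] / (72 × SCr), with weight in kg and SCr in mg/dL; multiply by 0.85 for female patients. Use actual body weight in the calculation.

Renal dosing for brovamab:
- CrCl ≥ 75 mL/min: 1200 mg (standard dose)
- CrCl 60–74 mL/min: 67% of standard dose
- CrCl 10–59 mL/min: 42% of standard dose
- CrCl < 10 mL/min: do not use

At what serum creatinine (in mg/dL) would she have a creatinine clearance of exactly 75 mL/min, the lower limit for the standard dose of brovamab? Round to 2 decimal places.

0.97 mg/dL

Standard dose requires CrCl ≥ 75 mL/min.
Set (140 − 34) × 57.9 × 0.85 / (72 × SCr) = 75
SCr = (140 − 34) × 57.9 × 0.85 / (72 × 75) = 0.966 mg/dL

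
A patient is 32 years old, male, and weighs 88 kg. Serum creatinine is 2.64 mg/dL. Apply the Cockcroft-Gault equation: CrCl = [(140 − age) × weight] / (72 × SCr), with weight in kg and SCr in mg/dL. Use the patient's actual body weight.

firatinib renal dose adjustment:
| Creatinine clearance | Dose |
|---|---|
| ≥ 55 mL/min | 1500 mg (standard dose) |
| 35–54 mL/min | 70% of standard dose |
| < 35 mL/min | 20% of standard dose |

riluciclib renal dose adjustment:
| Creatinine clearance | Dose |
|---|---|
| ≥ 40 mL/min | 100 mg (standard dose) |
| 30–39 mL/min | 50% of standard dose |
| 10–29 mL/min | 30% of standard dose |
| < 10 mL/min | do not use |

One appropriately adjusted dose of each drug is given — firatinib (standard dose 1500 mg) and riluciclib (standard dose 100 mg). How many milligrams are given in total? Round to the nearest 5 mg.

CrCl = (140 − 32) × 88 / (72 × 2.64) = 9504.0 / 190.08 ≈ 50.0 mL/min
CrCl ≈ 50 mL/min.
firatinib: 35–54 mL/min → 70% of 1500 mg = 1050 mg.
riluciclib: ≥ 40 mL/min → 100% of 100 mg = 100 mg.
Total = 1050 + 100 = 1150 mg.

1150 mg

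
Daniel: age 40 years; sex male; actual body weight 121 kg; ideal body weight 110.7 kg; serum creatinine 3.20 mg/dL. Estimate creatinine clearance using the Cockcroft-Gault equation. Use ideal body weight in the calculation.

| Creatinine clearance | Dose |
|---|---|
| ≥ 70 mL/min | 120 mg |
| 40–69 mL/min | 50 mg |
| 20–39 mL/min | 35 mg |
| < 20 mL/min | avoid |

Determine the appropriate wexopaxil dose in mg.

50 mg

CrCl = (140 − 40) × 110.7 / (72 × 3.2) = 11070.0 / 230.40 ≈ 48.0 mL/min
CrCl ≈ 48 mL/min → bracket 40–69 mL/min.
Dose for this bracket: 50 mg.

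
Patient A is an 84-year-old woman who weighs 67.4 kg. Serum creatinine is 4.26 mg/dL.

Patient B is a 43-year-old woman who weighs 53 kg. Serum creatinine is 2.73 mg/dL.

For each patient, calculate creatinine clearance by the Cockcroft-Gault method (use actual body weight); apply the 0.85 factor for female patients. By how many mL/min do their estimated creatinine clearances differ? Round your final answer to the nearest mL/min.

Patient A: CrCl = (140 − 84) × 67.4 / (72 × 4.26) × 0.85 = 3774.4 / 306.72 × 0.85 ≈ 10.5 mL/min
Patient B: CrCl = (140 − 43) × 53 / (72 × 2.73) × 0.85 = 5141.0 / 196.56 × 0.85 ≈ 22.2 mL/min
|10.5 − 22.2| = 11.7 mL/min

12 mL/min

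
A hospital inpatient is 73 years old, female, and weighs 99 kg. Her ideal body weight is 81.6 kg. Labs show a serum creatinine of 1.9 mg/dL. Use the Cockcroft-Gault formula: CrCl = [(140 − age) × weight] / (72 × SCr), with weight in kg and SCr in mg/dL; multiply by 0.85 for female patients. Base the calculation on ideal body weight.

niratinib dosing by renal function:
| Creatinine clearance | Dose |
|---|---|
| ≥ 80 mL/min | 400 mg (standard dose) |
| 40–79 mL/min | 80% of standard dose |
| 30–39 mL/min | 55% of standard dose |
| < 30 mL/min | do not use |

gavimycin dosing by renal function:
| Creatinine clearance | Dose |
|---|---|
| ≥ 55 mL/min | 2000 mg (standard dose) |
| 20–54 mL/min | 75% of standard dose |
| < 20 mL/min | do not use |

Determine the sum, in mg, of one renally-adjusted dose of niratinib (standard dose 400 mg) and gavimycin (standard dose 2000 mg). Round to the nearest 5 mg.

CrCl = (140 − 73) × 81.6 / (72 × 1.9) × 0.85 = 5467.2 / 136.80 × 0.85 ≈ 34.0 mL/min
CrCl ≈ 34 mL/min.
niratinib: 30–39 mL/min → 55% of 400 mg = 220 mg.
gavimycin: 20–54 mL/min → 75% of 2000 mg = 1500 mg.
Total = 220 + 1500 = 1720 mg.

1720 mg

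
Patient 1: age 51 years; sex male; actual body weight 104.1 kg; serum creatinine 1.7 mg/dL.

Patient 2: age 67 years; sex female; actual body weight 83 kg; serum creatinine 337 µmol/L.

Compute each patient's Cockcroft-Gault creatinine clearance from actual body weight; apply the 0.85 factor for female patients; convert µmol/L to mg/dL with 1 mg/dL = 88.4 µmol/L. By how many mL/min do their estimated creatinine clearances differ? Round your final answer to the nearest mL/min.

Patient 1: CrCl = (140 − 51) × 104.1 / (72 × 1.7) = 9264.9 / 122.40 ≈ 75.7 mL/min
Patient 2: SCr = 337 / 88.4 = 3.812 mg/dL
Patient 2: CrCl = (140 − 67) × 83 / (72 × 3.812) × 0.85 = 6059.0 / 274.46 × 0.85 ≈ 18.8 mL/min
|75.7 − 18.8| = 56.9 mL/min

57 mL/min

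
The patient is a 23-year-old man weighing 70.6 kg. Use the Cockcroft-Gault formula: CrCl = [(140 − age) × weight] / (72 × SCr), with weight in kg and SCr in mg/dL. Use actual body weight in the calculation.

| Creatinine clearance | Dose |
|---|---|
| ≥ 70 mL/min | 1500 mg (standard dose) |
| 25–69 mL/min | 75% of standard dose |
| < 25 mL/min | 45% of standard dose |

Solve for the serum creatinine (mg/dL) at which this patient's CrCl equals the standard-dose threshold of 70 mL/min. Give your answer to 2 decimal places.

Standard dose requires CrCl ≥ 70 mL/min.
Set (140 − 23) × 70.6 / (72 × SCr) = 70
SCr = (140 − 23) × 70.6 / (72 × 70) = 1.639 mg/dL

1.64 mg/dL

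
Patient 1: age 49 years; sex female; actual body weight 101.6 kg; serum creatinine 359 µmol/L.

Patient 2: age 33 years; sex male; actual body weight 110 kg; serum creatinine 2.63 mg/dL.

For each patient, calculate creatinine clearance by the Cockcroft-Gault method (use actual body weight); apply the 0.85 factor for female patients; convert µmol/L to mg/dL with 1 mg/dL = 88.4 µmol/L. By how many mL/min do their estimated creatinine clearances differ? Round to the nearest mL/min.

35 mL/min

Patient 1: SCr = 359 / 88.4 = 4.061 mg/dL
Patient 1: CrCl = (140 − 49) × 101.6 / (72 × 4.061) × 0.85 = 9245.6 / 292.39 × 0.85 ≈ 26.9 mL/min
Patient 2: CrCl = (140 − 33) × 110 / (72 × 2.63) = 11770.0 / 189.36 ≈ 62.2 mL/min
|26.9 − 62.2| = 35.3 mL/min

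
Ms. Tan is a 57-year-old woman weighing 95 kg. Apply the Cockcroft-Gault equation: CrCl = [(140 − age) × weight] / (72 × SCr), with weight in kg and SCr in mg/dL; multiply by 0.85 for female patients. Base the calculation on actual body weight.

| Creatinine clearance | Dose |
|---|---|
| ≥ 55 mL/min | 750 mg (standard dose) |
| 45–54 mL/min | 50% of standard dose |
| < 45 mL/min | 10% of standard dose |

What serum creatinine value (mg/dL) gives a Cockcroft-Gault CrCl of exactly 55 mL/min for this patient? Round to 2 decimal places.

1.69 mg/dL

Standard dose requires CrCl ≥ 55 mL/min.
Set (140 − 57) × 95 × 0.85 / (72 × SCr) = 55
SCr = (140 − 57) × 95 × 0.85 / (72 × 55) = 1.692 mg/dL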